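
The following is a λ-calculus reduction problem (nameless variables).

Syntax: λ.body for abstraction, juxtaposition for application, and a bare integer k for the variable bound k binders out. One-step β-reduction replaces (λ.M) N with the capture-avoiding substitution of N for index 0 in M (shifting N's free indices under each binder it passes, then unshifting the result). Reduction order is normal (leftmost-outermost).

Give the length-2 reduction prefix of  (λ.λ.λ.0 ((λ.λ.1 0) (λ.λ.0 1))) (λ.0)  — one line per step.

Answer: after 2 steps: λ.λ.0 (λ.(λ.λ.0 1) 0)

Reduction:
  start: (λ.λ.λ.0 ((λ.λ.1 0) (λ.λ.0 1))) (λ.0)
  step 1: λ.λ.0 ((λ.λ.1 0) (λ.λ.0 1))
  step 2: λ.λ.0 (λ.(λ.λ.0 1) 0)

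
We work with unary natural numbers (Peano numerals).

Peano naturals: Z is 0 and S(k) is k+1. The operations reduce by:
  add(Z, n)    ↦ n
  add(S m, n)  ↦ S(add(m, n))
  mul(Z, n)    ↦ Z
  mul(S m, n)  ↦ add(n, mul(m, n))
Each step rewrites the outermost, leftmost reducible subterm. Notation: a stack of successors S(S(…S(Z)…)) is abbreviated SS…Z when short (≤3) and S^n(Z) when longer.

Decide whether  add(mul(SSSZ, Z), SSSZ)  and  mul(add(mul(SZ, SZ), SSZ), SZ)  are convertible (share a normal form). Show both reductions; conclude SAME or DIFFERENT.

Term A:
  start: add(mul(SSSZ, Z), SSSZ)
  step 1: add(add(Z, mul(SSZ, Z)), SSSZ)
  step 2: add(mul(SSZ, Z), SSSZ)
  step 3: add(add(Z, mul(SZ, Z)), SSSZ)
  step 4: add(mul(SZ, Z), SSSZ)
  step 5: add(add(Z, mul(Z, Z)), SSSZ)
  step 6: add(mul(Z, Z), SSSZ)
  step 7: add(Z, SSSZ)
  step 8: SSSZ

Term B:
  start: mul(add(mul(SZ, SZ), SSZ), SZ)
  step 1: mul(add(add(SZ, mul(Z, SZ)), SSZ), SZ)
  step 2: mul(add(S(add(Z, mul(Z, SZ))), SSZ), SZ)
  step 3: mul(S(add(add(Z, mul(Z, SZ)), SSZ)), SZ)
  step 4: add(SZ, mul(add(add(Z, mul(Z, SZ)), SSZ), SZ))
  step 5: S(add(Z, mul(add(add(Z, mul(Z, SZ)), SSZ), SZ)))
  step 6: S(mul(add(add(Z, mul(Z, SZ)), SSZ), SZ))
  step 7: S(mul(add(mul(Z, SZ), SSZ), SZ))
  step 8: S(mul(add(Z, SSZ), SZ))
  step 9: S(mul(SSZ, SZ))
  step 10: S(add(SZ, mul(SZ, SZ)))
  step 11: S(S(add(Z, mul(SZ, SZ))))
  step 12: S(S(mul(SZ, SZ)))
  step 13: S(S(add(SZ, mul(Z, SZ))))
  step 14: S(S(S(add(Z, mul(Z, SZ)))))
  step 15: S(S(S(mul(Z, SZ))))
  step 16: SSSZ

Answer: SAME — A ⇓ SSSZ, B ⇓ SSSZ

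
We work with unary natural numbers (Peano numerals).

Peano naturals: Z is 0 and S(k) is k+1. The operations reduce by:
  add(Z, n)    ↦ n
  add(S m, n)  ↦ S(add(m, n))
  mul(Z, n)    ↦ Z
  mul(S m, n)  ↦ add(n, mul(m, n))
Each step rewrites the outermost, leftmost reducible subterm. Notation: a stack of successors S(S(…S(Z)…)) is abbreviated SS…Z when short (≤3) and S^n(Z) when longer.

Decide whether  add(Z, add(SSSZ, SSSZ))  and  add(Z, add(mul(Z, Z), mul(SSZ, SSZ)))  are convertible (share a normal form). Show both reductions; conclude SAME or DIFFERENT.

Answer: DIFFERENT — A ⇓ S^6(Z), B ⇓ S^4(Z)

Working:
Term A:
  start: add(Z, add(SSSZ, SSSZ))
  step 1: add(SSSZ, SSSZ)
  step 2: S(add(SSZ, SSSZ))
  step 3: S(S(add(SZ, SSSZ)))
  step 4: S(S(S(add(Z, SSSZ))))
  step 5: S^6(Z)

Term B:
  start: add(Z, add(mul(Z, Z), mul(SSZ, SSZ)))
  step 1: add(mul(Z, Z), mul(SSZ, SSZ))
  step 2: add(Z, mul(SSZ, SSZ))
  step 3: mul(SSZ, SSZ)
  step 4: add(SSZ, mul(SZ, SSZ))
  step 5: S(add(SZ, mul(SZ, SSZ)))
  step 6: S(S(add(Z, mul(SZ, SSZ))))
  step 7: S(S(mul(SZ, SSZ)))
  step 8: S(S(add(SSZ, mul(Z, SSZ))))
  step 9: S(S(S(add(SZ, mul(Z, SSZ)))))
  step 10: S(S(S(S(add(Z, mul(Z, SSZ))))))
  step 11: S(S(S(S(mul(Z, SSZ)))))
  step 12: S^4(Z)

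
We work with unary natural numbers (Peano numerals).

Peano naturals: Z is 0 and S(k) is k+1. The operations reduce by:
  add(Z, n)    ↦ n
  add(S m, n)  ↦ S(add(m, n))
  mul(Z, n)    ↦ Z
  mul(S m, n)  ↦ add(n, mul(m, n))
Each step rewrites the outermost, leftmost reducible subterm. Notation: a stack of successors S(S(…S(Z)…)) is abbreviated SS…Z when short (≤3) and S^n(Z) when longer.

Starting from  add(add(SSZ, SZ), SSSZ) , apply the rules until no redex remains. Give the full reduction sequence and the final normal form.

  start: add(add(SSZ, SZ), SSSZ)
  [1] add(S(add(SZ, SZ)), SSSZ)
  [2] S(add(add(SZ, SZ), SSSZ))
  [3] S(add(S(add(Z, SZ)), SSSZ))
  [4] S(S(add(add(Z, SZ), SSSZ)))
  [5] S(S(add(SZ, SSSZ)))
  [6] S(S(S(add(Z, SSSZ))))
  [7] S^6(Z)

Answer: normal form = S^6(Z)  (in 7 steps)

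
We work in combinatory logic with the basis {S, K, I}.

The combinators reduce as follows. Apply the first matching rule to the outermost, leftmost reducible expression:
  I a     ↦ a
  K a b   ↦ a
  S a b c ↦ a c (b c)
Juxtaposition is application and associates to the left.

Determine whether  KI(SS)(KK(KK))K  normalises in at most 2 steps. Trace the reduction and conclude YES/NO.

Answer: NO — after 2 steps the term is KK(KK)K, not yet normal

Reduction:
  start: KI(SS)(KK(KK))K
  step 1: I(KK(KK))K
  step 2: KK(KK)K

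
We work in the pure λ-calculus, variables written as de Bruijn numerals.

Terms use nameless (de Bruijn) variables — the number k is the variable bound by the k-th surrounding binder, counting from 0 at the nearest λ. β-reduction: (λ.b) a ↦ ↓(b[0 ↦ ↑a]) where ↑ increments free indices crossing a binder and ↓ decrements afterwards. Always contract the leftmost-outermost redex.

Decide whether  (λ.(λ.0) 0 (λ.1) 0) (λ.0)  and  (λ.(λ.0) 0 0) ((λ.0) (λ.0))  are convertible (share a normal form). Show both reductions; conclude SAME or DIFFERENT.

Term A:
  start: (λ.(λ.0) 0 (λ.1) 0) (λ.0)
  [1] (λ.0) (λ.0) (λ.λ.0) (λ.0)
  [2] (λ.0) (λ.λ.0) (λ.0)
  [3] (λ.λ.0) (λ.0)
  [4] λ.0

Term B:
  start: (λ.(λ.0) 0 0) ((λ.0) (λ.0))
  [1] (λ.0) ((λ.0) (λ.0)) ((λ.0) (λ.0))
  [2] (λ.0) (λ.0) ((λ.0) (λ.0))
  [3] (λ.0) ((λ.0) (λ.0))
  [4] (λ.0) (λ.0)
  [5] λ.0

Answer: SAME — A ⇓ λ.0, B ⇓ λ.0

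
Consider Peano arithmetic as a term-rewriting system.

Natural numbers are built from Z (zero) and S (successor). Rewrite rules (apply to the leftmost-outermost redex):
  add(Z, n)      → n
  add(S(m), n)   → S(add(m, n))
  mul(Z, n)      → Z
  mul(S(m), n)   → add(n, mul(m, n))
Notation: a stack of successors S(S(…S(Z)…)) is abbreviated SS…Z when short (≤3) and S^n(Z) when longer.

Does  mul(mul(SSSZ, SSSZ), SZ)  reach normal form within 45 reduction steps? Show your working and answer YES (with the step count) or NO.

  start: mul(mul(SSSZ, SSSZ), SZ)
  →1  mul(add(SSSZ, mul(SSZ, SSSZ)), SZ)
  →2  mul(S(add(SSZ, mul(SSZ, SSSZ))), SZ)
  →3  add(SZ, mul(add(SSZ, mul(SSZ, SSSZ)), SZ))
  →4  S(add(Z, mul(add(SSZ, mul(SSZ, SSSZ)), SZ)))
  →5  S(mul(add(SSZ, mul(SSZ, SSSZ)), SZ))
  →6  S(mul(S(add(SZ, mul(SSZ, SSSZ))), SZ))
  →7  S(add(SZ, mul(add(SZ, mul(SSZ, SSSZ)), SZ)))
  →8  S(S(add(Z, mul(add(SZ, mul(SSZ, SSSZ)), SZ))))
  →9  S(S(mul(add(SZ, mul(SSZ, SSSZ)), SZ)))
  →10  S(S(mul(S(add(Z, mul(SSZ, SSSZ))), SZ)))
  →11  S(S(add(SZ, mul(add(Z, mul(SSZ, SSSZ)), SZ))))
  →12  S(S(S(add(Z, mul(add(Z, mul(SSZ, SSSZ)), SZ)))))
  →13  S(S(S(mul(add(Z, mul(SSZ, SSSZ)), SZ))))
  →14  S(S(S(mul(mul(SSZ, SSSZ), SZ))))
  →15  S(S(S(mul(add(SSSZ, mul(SZ, SSSZ)), SZ))))
  →16  S(S(S(mul(S(add(SSZ, mul(SZ, SSSZ))), SZ))))
  →17  S(S(S(add(SZ, mul(add(SSZ, mul(SZ, SSSZ)), SZ)))))
  →18  S(S(S(S(add(Z, mul(add(SSZ, mul(SZ, SSSZ)), SZ))))))
  →19  S(S(S(S(mul(add(SSZ, mul(SZ, SSSZ)), SZ)))))
  →20  S(S(S(S(mul(S(add(SZ, mul(SZ, SSSZ))), SZ)))))
  →21  S(S(S(S(add(SZ, mul(add(SZ, mul(SZ, SSSZ)), SZ))))))
  →22  S(S(S(S(S(add(Z, mul(add(SZ, mul(SZ, SSSZ)), SZ)))))))
  →23  S(S(S(S(S(mul(add(SZ, mul(SZ, SSSZ)), SZ))))))
  →24  S(S(S(S(S(mul(S(add(Z, mul(SZ, SSSZ))), SZ))))))
  →25  S(S(S(S(S(add(SZ, mul(add(Z, mul(SZ, SSSZ)), SZ)))))))
  →26  S(S(S(S(S(S(add(Z, mul(add(Z, mul(SZ, SSSZ)), SZ))))))))
  →27  S(S(S(S(S(S(mul(add(Z, mul(SZ, SSSZ)), SZ)))))))
  →28  S(S(S(S(S(S(mul(mul(SZ, SSSZ), SZ)))))))
  →29  S(S(S(S(S(S(mul(add(SSSZ, mul(Z, SSSZ)), SZ)))))))
  →30  S(S(S(S(S(S(mul(S(add(SSZ, mul(Z, SSSZ))), SZ)))))))
  →31  S(S(S(S(S(S(add(SZ, mul(add(SSZ, mul(Z, SSSZ)), SZ))))))))
  →32  S(S(S(S(S(S(S(add(Z, mul(add(SSZ, mul(Z, SSSZ)), SZ)))))))))
  →33  S(S(S(S(S(S(S(mul(add(SSZ, mul(Z, SSSZ)), SZ))))))))
  →34  S(S(S(S(S(S(S(mul(S(add(SZ, mul(Z, SSSZ))), SZ))))))))
  →35  S(S(S(S(S(S(S(add(SZ, mul(add(SZ, mul(Z, SSSZ)), SZ)))))))))
  →36  S(S(S(S(S(S(S(S(add(Z, mul(add(SZ, mul(Z, SSSZ)), SZ))))))))))
  →37  S(S(S(S(S(S(S(S(mul(add(SZ, mul(Z, SSSZ)), SZ)))))))))
  →38  S(S(S(S(S(S(S(S(mul(S(add(Z, mul(Z, SSSZ))), SZ)))))))))
  →39  S(S(S(S(S(S(S(S(add(SZ, mul(add(Z, mul(Z, SSSZ)), SZ))))))))))
  →40  S(S(S(S(S(S(S(S(S(add(Z, mul(add(Z, mul(Z, SSSZ)), SZ)))))))))))
  →41  S(S(S(S(S(S(S(S(S(mul(add(Z, mul(Z, SSSZ)), SZ))))))))))
  →42  S(S(S(S(S(S(S(S(S(mul(mul(Z, SSSZ), SZ))))))))))
  →43  S(S(S(S(S(S(S(S(S(mul(Z, SZ))))))))))
  →44  S^9(Z)

Answer: YES — reaches normal form S^9(Z) in 44 ≤ 45 steps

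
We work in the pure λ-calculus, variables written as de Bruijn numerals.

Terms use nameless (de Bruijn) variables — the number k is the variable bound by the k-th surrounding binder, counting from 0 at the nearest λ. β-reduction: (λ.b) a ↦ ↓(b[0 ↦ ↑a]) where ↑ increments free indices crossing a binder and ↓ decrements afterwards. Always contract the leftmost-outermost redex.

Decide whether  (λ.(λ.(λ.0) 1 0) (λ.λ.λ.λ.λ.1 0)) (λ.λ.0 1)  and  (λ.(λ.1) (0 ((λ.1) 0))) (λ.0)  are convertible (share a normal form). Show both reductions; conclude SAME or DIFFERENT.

Term A:
  start: (λ.(λ.(λ.0) 1 0) (λ.λ.λ.λ.λ.1 0)) (λ.λ.0 1)
  step 1: (λ.(λ.0) (λ.λ.0 1) 0) (λ.λ.λ.λ.λ.1 0)
  step 2: (λ.0) (λ.λ.0 1) (λ.λ.λ.λ.λ.1 0)
  step 3: (λ.λ.0 1) (λ.λ.λ.λ.λ.1 0)
  step 4: λ.0 (λ.λ.λ.λ.λ.1 0)

Term B:
  start: (λ.(λ.1) (0 ((λ.1) 0))) (λ.0)
  step 1: (λ.λ.0) ((λ.0) ((λ.λ.0) (λ.0)))
  step 2: λ.0

Answer: DIFFERENT — A ⇓ λ.0 (λ.λ.λ.λ.λ.1 0), B ⇓ λ.0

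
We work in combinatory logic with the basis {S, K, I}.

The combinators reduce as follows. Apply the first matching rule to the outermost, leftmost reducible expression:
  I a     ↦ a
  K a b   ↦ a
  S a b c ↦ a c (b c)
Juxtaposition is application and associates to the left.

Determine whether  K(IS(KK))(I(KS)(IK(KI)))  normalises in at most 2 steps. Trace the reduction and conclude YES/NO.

  start: K(IS(KK))(I(KS)(IK(KI)))
  →1  IS(KK)
  →2  S(KK)

Answer: YES — reaches normal form S(KK) in 2 ≤ 2 steps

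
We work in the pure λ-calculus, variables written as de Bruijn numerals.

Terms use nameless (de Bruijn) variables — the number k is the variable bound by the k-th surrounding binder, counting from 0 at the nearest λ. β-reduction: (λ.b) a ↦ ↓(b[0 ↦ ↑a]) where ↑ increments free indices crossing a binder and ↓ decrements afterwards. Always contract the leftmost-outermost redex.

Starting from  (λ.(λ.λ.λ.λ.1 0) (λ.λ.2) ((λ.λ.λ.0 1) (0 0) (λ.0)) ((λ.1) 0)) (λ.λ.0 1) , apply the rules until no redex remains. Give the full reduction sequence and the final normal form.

  start: (λ.(λ.λ.λ.λ.1 0) (λ.λ.2) ((λ.λ.λ.0 1) (0 0) (λ.0)) ((λ.1) 0)) (λ.λ.0 1)
  →1  (λ.λ.λ.λ.1 0) (λ.λ.λ.λ.0 1) ((λ.λ.λ.0 1) ((λ.λ.0 1) (λ.λ.0 1)) (λ.0)) ((λ.λ.λ.0 1) (λ.λ.0 1))
  →2  (λ.λ.λ.1 0) ((λ.λ.λ.0 1) ((λ.λ.0 1) (λ.λ.0 1)) (λ.0)) ((λ.λ.λ.0 1) (λ.λ.0 1))
  →3  (λ.λ.1 0) ((λ.λ.λ.0 1) (λ.λ.0 1))
  →4  λ.(λ.λ.λ.0 1) (λ.λ.0 1) 0
  →5  λ.(λ.λ.0 1) 0
  →6  λ.λ.0 1

Answer: normal form = λ.λ.0 1  (in 6 steps)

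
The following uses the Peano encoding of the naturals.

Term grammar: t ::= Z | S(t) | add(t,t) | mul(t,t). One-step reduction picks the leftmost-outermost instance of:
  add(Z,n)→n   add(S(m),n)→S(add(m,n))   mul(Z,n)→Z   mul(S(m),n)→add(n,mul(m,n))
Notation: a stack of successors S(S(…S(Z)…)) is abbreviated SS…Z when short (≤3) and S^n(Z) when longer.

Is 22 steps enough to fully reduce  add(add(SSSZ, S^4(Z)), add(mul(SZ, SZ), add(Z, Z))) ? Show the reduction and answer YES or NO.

Answer: YES — reaches normal form S^8(Z) in 19 ≤ 22 steps

Reduction:
  start: add(add(SSSZ, S^4(Z)), add(mul(SZ, SZ), add(Z, Z)))
  [1] add(S(add(SSZ, S^4(Z))), add(mul(SZ, SZ), add(Z, Z)))
  [2] S(add(add(SSZ, S^4(Z)), add(mul(SZ, SZ), add(Z, Z))))
  [3] S(add(S(add(SZ, S^4(Z))), add(mul(SZ, SZ), add(Z, Z))))
  [4] S(S(add(add(SZ, S^4(Z)), add(mul(SZ, SZ), add(Z, Z)))))
  [5] S(S(add(S(add(Z, S^4(Z))), add(mul(SZ, SZ), add(Z, Z)))))
  [6] S(S(S(add(add(Z, S^4(Z)), add(mul(SZ, SZ), add(Z, Z))))))
  [7] S(S(S(add(S^4(Z), add(mul(SZ, SZ), add(Z, Z))))))
  [8] S(S(S(S(add(SSSZ, add(mul(SZ, SZ), add(Z, Z)))))))
  [9] S(S(S(S(S(add(SSZ, add(mul(SZ, SZ), add(Z, Z))))))))
  [10] S(S(S(S(S(S(add(SZ, add(mul(SZ, SZ), add(Z, Z)))))))))
  [11] S(S(S(S(S(S(S(add(Z, add(mul(SZ, SZ), add(Z, Z))))))))))
  [12] S(S(S(S(S(S(S(add(mul(SZ, SZ), add(Z, Z)))))))))
  [13] S(S(S(S(S(S(S(add(add(SZ, mul(Z, SZ)), add(Z, Z)))))))))
  [14] S(S(S(S(S(S(S(add(S(add(Z, mul(Z, SZ))), add(Z, Z)))))))))
  [15] S(S(S(S(S(S(S(S(add(add(Z, mul(Z, SZ)), add(Z, Z))))))))))
  [16] S(S(S(S(S(S(S(S(add(mul(Z, SZ), add(Z, Z))))))))))
  [17] S(S(S(S(S(S(S(S(add(Z, add(Z, Z))))))))))
  [18] S(S(S(S(S(S(S(S(add(Z, Z)))))))))
  [19] S^8(Z)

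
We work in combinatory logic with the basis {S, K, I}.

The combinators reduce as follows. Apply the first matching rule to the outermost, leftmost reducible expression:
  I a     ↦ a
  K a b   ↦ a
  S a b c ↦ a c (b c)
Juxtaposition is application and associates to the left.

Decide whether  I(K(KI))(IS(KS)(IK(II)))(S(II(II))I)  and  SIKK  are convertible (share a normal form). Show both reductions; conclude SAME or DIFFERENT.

Term A:
  start: I(K(KI))(IS(KS)(IK(II)))(S(II(II))I)
  [1] K(KI)(IS(KS)(IK(II)))(S(II(II))I)
  [2] KI(S(II(II))I)
  [3] I

Term B:
  start: SIKK
  [1] IK(KK)
  [2] K(KK)

Answer: DIFFERENT — A ⇓ I, B ⇓ K(KK)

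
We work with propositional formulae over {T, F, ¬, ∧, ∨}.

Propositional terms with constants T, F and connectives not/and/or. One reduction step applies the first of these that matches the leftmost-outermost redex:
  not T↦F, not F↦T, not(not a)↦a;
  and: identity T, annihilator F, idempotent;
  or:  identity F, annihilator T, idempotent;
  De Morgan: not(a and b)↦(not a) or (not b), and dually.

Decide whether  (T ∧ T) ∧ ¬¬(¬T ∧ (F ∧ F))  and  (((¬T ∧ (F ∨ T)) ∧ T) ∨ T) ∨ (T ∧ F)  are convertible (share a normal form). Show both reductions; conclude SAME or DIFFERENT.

Answer: DIFFERENT — A ⇓ F, B ⇓ T

Derivation:
Term A:
  start: (T ∧ T) ∧ ¬¬(¬T ∧ (F ∧ F))
  [1] T ∧ ¬¬(¬T ∧ (F ∧ F))
  [2] ¬¬(¬T ∧ (F ∧ F))
  [3] ¬T ∧ (F ∧ F)
  [4] F ∧ (F ∧ F)
  [5] F

Term B:
  start: (((¬T ∧ (F ∨ T)) ∧ T) ∨ T) ∨ (T ∧ F)
  [1] T ∨ (T ∧ F)
  [2] T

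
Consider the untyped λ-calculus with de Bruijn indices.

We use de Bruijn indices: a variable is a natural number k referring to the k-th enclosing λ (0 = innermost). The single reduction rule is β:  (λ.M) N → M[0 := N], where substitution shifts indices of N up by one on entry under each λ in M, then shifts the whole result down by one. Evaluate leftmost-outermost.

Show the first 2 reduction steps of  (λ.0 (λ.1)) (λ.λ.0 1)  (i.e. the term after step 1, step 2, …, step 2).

Answer: after 2 steps: λ.0 (λ.λ.λ.0 1)

Derivation:
  start: (λ.0 (λ.1)) (λ.λ.0 1)
  →1  (λ.λ.0 1) (λ.λ.λ.0 1)
  →2  λ.0 (λ.λ.λ.0 1)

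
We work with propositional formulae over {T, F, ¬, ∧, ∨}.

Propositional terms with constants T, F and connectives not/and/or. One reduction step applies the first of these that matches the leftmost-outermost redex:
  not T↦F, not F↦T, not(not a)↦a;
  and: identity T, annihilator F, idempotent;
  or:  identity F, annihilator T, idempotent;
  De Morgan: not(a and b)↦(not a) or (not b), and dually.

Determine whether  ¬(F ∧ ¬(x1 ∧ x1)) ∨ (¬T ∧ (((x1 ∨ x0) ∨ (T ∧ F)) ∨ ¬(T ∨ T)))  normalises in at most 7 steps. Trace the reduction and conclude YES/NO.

Answer: YES — reaches normal form T in 4 ≤ 7 steps

Working:
  start: ¬(F ∧ ¬(x1 ∧ x1)) ∨ (¬T ∧ (((x1 ∨ x0) ∨ (T ∧ F)) ∨ ¬(T ∨ T)))
  step 1: (¬F ∨ ¬¬(x1 ∧ x1)) ∨ (¬T ∧ (((x1 ∨ x0) ∨ (T ∧ F)) ∨ ¬(T ∨ T)))
  step 2: (T ∨ ¬¬(x1 ∧ x1)) ∨ (¬T ∧ (((x1 ∨ x0) ∨ (T ∧ F)) ∨ ¬(T ∨ T)))
  step 3: T ∨ (¬T ∧ (((x1 ∨ x0) ∨ (T ∧ F)) ∨ ¬(T ∨ T)))
  step 4: T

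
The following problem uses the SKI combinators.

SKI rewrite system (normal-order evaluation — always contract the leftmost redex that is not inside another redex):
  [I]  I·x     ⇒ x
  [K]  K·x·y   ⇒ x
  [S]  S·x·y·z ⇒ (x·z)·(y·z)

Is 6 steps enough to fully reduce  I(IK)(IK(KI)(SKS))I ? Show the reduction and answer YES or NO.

  start: I(IK)(IK(KI)(SKS))I
  →1  IK(IK(KI)(SKS))I
  →2  K(IK(KI)(SKS))I
  →3  IK(KI)(SKS)
  →4  K(KI)(SKS)
  →5  KI

Answer: YES — reaches normal form KI in 5 ≤ 6 steps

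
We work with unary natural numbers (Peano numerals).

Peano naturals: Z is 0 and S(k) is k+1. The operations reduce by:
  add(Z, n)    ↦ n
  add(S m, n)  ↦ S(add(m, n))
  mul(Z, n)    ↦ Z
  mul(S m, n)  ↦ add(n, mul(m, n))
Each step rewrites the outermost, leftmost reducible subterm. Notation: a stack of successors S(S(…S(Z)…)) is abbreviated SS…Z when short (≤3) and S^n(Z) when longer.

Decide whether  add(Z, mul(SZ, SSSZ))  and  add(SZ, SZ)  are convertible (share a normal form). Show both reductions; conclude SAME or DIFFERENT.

Term A:
  start: add(Z, mul(SZ, SSSZ))
  step 1: mul(SZ, SSSZ)
  step 2: add(SSSZ, mul(Z, SSSZ))
  step 3: S(add(SSZ, mul(Z, SSSZ)))
  step 4: S(S(add(SZ, mul(Z, SSSZ))))
  step 5: S(S(S(add(Z, mul(Z, SSSZ)))))
  step 6: S(S(S(mul(Z, SSSZ))))
  step 7: SSSZ

Term B:
  start: add(SZ, SZ)
  step 1: S(add(Z, SZ))
  step 2: SSZ

Answer: DIFFERENT — A ⇓ SSSZ, B ⇓ SSZ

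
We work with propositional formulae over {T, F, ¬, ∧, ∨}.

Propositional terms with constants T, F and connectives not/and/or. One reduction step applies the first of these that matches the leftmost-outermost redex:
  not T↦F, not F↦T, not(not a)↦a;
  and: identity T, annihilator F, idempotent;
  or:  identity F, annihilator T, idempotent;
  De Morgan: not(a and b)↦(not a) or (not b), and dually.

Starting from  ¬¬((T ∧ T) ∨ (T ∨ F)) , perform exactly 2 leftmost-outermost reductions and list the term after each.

  start: ¬¬((T ∧ T) ∨ (T ∨ F))
  step 1: (T ∧ T) ∨ (T ∨ F)
  step 2: T ∨ (T ∨ F)

Answer: after 2 steps: T ∨ (T ∨ F)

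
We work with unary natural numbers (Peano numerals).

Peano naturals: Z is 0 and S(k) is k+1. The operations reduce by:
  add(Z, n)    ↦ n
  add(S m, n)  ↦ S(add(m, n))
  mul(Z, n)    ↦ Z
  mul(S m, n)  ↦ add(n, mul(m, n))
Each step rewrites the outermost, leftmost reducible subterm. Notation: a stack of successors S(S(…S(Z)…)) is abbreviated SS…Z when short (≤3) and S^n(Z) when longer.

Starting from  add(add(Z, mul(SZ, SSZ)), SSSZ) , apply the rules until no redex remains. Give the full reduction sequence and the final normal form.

Answer: normal form = S^5(Z)  (in 9 steps)

Reduction:
  start: add(add(Z, mul(SZ, SSZ)), SSSZ)
  →1  add(mul(SZ, SSZ), SSSZ)
  →2  add(add(SSZ, mul(Z, SSZ)), SSSZ)
  →3  add(S(add(SZ, mul(Z, SSZ))), SSSZ)
  →4  S(add(add(SZ, mul(Z, SSZ)), SSSZ))
  →5  S(add(S(add(Z, mul(Z, SSZ))), SSSZ))
  →6  S(S(add(add(Z, mul(Z, SSZ)), SSSZ)))
  →7  S(S(add(mul(Z, SSZ), SSSZ)))
  →8  S(S(add(Z, SSSZ)))
  →9  S^5(Z)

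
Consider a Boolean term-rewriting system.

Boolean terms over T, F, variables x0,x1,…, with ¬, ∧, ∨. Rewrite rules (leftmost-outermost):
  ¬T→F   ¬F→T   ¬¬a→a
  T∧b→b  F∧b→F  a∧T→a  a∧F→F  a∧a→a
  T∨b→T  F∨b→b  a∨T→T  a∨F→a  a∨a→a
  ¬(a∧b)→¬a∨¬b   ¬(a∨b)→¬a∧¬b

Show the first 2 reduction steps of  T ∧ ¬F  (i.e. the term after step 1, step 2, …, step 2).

Answer: after 2 steps: T

Reduction:
  start: T ∧ ¬F
  step 1: ¬F
  step 2: T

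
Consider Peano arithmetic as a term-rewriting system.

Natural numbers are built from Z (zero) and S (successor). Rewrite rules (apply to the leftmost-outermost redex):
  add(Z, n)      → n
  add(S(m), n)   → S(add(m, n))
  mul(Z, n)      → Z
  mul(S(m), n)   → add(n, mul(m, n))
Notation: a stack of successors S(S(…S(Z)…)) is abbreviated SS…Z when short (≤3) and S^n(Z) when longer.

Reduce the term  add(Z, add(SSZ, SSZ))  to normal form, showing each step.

Answer: normal form = S^4(Z)  (in 4 steps)

Reduction:
  start: add(Z, add(SSZ, SSZ))
  [1] add(SSZ, SSZ)
  [2] S(add(SZ, SSZ))
  [3] S(S(add(Z, SSZ)))
  [4] S^4(Z)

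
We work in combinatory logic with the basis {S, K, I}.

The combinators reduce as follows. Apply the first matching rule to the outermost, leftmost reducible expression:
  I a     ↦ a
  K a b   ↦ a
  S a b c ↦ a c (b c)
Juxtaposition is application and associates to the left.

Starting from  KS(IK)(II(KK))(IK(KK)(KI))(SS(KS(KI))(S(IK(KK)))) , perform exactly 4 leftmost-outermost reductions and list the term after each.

Answer: after 4 steps: KK(SS(KS(KI))(S(IK(KK))))(IK(KK)(KI)(SS(KS(KI))(S(IK(KK)))))

Derivation:
  start: KS(IK)(II(KK))(IK(KK)(KI))(SS(KS(KI))(S(IK(KK))))
  [1] S(II(KK))(IK(KK)(KI))(SS(KS(KI))(S(IK(KK))))
  [2] II(KK)(SS(KS(KI))(S(IK(KK))))(IK(KK)(KI)(SS(KS(KI))(S(IK(KK)))))
  [3] I(KK)(SS(KS(KI))(S(IK(KK))))(IK(KK)(KI)(SS(KS(KI))(S(IK(KK)))))
  [4] KK(SS(KS(KI))(S(IK(KK))))(IK(KK)(KI)(SS(KS(KI))(S(IK(KK)))))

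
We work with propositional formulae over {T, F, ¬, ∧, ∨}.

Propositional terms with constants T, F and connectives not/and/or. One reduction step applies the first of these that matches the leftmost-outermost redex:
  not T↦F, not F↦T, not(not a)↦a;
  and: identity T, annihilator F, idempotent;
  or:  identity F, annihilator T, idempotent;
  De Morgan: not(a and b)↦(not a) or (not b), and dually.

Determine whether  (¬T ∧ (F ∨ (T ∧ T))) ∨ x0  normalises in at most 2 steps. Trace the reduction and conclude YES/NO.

  start: (¬T ∧ (F ∨ (T ∧ T))) ∨ x0
  step 1: (F ∧ (F ∨ (T ∧ T))) ∨ x0
  step 2: F ∨ x0

Answer: NO — after 2 steps the term is F ∨ x0, not yet normal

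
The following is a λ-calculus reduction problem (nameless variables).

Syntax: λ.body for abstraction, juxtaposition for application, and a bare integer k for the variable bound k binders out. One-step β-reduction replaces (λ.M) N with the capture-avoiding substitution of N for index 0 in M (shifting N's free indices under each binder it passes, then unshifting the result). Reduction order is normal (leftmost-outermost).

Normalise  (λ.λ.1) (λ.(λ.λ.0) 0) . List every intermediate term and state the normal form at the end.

Answer: normal form = λ.λ.λ.0  (in 2 steps)

Reduction:
  start: (λ.λ.1) (λ.(λ.λ.0) 0)
  [1] λ.λ.(λ.λ.0) 0
  [2] λ.λ.λ.0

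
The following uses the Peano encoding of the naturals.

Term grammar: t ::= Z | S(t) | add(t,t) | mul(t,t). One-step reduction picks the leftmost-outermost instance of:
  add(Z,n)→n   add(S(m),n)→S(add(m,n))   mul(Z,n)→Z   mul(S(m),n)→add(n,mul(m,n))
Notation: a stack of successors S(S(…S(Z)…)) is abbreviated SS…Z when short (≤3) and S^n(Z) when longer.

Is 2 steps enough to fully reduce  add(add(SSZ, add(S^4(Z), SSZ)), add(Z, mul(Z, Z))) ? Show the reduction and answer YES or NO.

  start: add(add(SSZ, add(S^4(Z), SSZ)), add(Z, mul(Z, Z)))
  →1  add(S(add(SZ, add(S^4(Z), SSZ))), add(Z, mul(Z, Z)))
  →2  S(add(add(SZ, add(S^4(Z), SSZ)), add(Z, mul(Z, Z))))

Answer: NO — after 2 steps the term is S(add(add(SZ, add(S^4(Z), SSZ)), add(Z, mul(Z, Z)))), not yet normal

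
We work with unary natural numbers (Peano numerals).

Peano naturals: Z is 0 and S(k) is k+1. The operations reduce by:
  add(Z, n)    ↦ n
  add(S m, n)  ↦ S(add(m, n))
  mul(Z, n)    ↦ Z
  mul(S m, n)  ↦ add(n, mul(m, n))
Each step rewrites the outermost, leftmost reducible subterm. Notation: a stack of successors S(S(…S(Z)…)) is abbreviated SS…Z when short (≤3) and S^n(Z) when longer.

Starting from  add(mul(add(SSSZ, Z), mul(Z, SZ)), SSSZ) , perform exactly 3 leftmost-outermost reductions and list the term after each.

Answer: after 3 steps: add(add(Z, mul(add(SSZ, Z), mul(Z, SZ))), SSSZ)

Derivation:
  start: add(mul(add(SSSZ, Z), mul(Z, SZ)), SSSZ)
  →1  add(mul(S(add(SSZ, Z)), mul(Z, SZ)), SSSZ)
  →2  add(add(mul(Z, SZ), mul(add(SSZ, Z), mul(Z, SZ))), SSSZ)
  →3  add(add(Z, mul(add(SSZ, Z), mul(Z, SZ))), SSSZ)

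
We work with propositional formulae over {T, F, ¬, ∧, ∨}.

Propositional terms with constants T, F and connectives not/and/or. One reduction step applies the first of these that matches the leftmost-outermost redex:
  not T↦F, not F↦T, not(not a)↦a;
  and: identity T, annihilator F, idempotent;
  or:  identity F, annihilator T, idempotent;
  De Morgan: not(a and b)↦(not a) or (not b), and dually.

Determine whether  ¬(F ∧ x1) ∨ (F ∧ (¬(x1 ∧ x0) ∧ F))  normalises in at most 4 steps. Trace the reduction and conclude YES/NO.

  start: ¬(F ∧ x1) ∨ (F ∧ (¬(x1 ∧ x0) ∧ F))
  →1  (¬F ∨ ¬x1) ∨ (F ∧ (¬(x1 ∧ x0) ∧ F))
  →2  (T ∨ ¬x1) ∨ (F ∧ (¬(x1 ∧ x0) ∧ F))
  →3  T ∨ (F ∧ (¬(x1 ∧ x0) ∧ F))
  →4  T

Answer: YES — reaches normal form T in 4 ≤ 4 steps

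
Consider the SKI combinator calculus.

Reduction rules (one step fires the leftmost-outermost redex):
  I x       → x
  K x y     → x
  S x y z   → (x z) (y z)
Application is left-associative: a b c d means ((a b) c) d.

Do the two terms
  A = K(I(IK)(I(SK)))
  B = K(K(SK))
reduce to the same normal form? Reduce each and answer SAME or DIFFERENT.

Answer: SAME — A ⇓ K(K(SK)), B ⇓ K(K(SK))

Reduction:
Term A:
  start: K(I(IK)(I(SK)))
  →1  K(IK(I(SK)))
  →2  K(K(I(SK)))
  →3  K(K(SK))

Term B:
  start: K(K(SK))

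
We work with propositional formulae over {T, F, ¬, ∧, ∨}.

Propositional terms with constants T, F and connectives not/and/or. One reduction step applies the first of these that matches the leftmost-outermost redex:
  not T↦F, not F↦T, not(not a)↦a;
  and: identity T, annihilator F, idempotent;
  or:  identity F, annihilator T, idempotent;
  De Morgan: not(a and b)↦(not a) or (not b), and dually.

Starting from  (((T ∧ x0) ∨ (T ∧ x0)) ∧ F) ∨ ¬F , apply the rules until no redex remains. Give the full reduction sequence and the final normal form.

Answer: normal form = T  (in 3 steps)

Working:
  start: (((T ∧ x0) ∨ (T ∧ x0)) ∧ F) ∨ ¬F
  →1  F ∨ ¬F
  →2  ¬F
  →3  T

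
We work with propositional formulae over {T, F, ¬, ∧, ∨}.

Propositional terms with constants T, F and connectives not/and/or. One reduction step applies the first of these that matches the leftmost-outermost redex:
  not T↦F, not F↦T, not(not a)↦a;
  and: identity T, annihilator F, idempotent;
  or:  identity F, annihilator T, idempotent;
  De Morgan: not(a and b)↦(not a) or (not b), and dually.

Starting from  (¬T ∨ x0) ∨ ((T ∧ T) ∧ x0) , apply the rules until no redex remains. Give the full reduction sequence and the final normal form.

  start: (¬T ∨ x0) ∨ ((T ∧ T) ∧ x0)
  [1] (F ∨ x0) ∨ ((T ∧ T) ∧ x0)
  [2] x0 ∨ ((T ∧ T) ∧ x0)
  [3] x0 ∨ (T ∧ x0)
  [4] x0 ∨ x0
  [5] x0

Answer: normal form = x0  (in 5 steps)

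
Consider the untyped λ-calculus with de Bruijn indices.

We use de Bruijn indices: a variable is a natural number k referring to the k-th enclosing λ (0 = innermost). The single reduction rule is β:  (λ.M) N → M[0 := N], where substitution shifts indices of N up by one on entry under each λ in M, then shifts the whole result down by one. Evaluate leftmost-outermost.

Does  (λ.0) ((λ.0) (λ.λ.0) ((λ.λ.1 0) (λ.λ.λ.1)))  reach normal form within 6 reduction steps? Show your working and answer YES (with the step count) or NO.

  start: (λ.0) ((λ.0) (λ.λ.0) ((λ.λ.1 0) (λ.λ.λ.1)))
  step 1: (λ.0) (λ.λ.0) ((λ.λ.1 0) (λ.λ.λ.1))
  step 2: (λ.λ.0) ((λ.λ.1 0) (λ.λ.λ.1))
  step 3: λ.0

Answer: YES — reaches normal form λ.0 in 3 ≤ 6 steps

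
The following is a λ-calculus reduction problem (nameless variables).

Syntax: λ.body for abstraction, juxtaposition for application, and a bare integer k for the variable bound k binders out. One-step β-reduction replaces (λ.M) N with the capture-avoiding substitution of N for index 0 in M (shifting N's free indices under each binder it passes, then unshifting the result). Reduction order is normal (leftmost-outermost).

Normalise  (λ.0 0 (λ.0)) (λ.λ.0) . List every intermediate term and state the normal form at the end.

  start: (λ.0 0 (λ.0)) (λ.λ.0)
  [1] (λ.λ.0) (λ.λ.0) (λ.0)
  [2] (λ.0) (λ.0)
  [3] λ.0

Answer: normal form = λ.0  (in 3 steps)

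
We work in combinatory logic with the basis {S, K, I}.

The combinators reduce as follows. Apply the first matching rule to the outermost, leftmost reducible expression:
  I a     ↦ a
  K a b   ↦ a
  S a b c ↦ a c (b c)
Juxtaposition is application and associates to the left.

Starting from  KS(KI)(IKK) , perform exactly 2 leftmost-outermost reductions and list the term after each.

  start: KS(KI)(IKK)
  [1] S(IKK)
  [2] S(KK)

Answer: after 2 steps: S(KK)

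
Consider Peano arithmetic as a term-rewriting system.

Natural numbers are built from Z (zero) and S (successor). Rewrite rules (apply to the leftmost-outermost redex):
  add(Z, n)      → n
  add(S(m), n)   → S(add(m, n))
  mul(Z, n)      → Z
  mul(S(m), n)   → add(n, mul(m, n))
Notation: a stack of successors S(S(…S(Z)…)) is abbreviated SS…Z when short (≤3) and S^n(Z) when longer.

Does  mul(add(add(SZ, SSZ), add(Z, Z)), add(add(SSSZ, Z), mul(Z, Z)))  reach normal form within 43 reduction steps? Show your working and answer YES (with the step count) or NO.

Answer: NO — after 43 steps the term is S(S(S(S(S(S(S(S(S(add(add(add(Z, Z), mul(Z, Z)), mul(add(Z, add(Z, Z)), add(add(SSSZ, Z), mul(Z, Z))))))))))))), not yet normal

Reduction:
  start: mul(add(add(SZ, SSZ), add(Z, Z)), add(add(SSSZ, Z), mul(Z, Z)))
  →1  mul(add(S(add(Z, SSZ)), add(Z, Z)), add(add(SSSZ, Z), mul(Z, Z)))
  →2  mul(S(add(add(Z, SSZ), add(Z, Z))), add(add(SSSZ, Z), mul(Z, Z)))
  →3  add(add(add(SSSZ, Z), mul(Z, Z)), mul(add(add(Z, SSZ), add(Z, Z)), add(add(SSSZ, Z), mul(Z, Z))))
  →4  add(add(S(add(SSZ, Z)), mul(Z, Z)), mul(add(add(Z, SSZ), add(Z, Z)), add(add(SSSZ, Z), mul(Z, Z))))
  →5  add(S(add(add(SSZ, Z), mul(Z, Z))), mul(add(add(Z, SSZ), add(Z, Z)), add(add(SSSZ, Z), mul(Z, Z))))
  →6  S(add(add(add(SSZ, Z), mul(Z, Z)), mul(add(add(Z, SSZ), add(Z, Z)), add(add(SSSZ, Z), mul(Z, Z)))))
  →7  S(add(add(S(add(SZ, Z)), mul(Z, Z)), mul(add(add(Z, SSZ), add(Z, Z)), add(add(SSSZ, Z), mul(Z, Z)))))
  →8  S(add(S(add(add(SZ, Z), mul(Z, Z))), mul(add(add(Z, SSZ), add(Z, Z)), add(add(SSSZ, Z), mul(Z, Z)))))
  →9  S(S(add(add(add(SZ, Z), mul(Z, Z)), mul(add(add(Z, SSZ), add(Z, Z)), add(add(SSSZ, Z), mul(Z, Z))))))
  →10  S(S(add(add(S(add(Z, Z)), mul(Z, Z)), mul(add(add(Z, SSZ), add(Z, Z)), add(add(SSSZ, Z), mul(Z, Z))))))
  →11  S(S(add(S(add(add(Z, Z), mul(Z, Z))), mul(add(add(Z, SSZ), add(Z, Z)), add(add(SSSZ, Z), mul(Z, Z))))))
  →12  S(S(S(add(add(add(Z, Z), mul(Z, Z)), mul(add(add(Z, SSZ), add(Z, Z)), add(add(SSSZ, Z), mul(Z, Z)))))))
  →13  S(S(S(add(add(Z, mul(Z, Z)), mul(add(add(Z, SSZ), add(Z, Z)), add(add(SSSZ, Z), mul(Z, Z)))))))
  →14  S(S(S(add(mul(Z, Z), mul(add(add(Z, SSZ), add(Z, Z)), add(add(SSSZ, Z), mul(Z, Z)))))))
  →15  S(S(S(add(Z, mul(add(add(Z, SSZ), add(Z, Z)), add(add(SSSZ, Z), mul(Z, Z)))))))
  →16  S(S(S(mul(add(add(Z, SSZ), add(Z, Z)), add(add(SSSZ, Z), mul(Z, Z))))))
  →17  S(S(S(mul(add(SSZ, add(Z, Z)), add(add(SSSZ, Z), mul(Z, Z))))))
  →18  S(S(S(mul(S(add(SZ, add(Z, Z))), add(add(SSSZ, Z), mul(Z, Z))))))
  →19  S(S(S(add(add(add(SSSZ, Z), mul(Z, Z)), mul(add(SZ, add(Z, Z)), add(add(SSSZ, Z), mul(Z, Z)))))))
  →20  S(S(S(add(add(S(add(SSZ, Z)), mul(Z, Z)), mul(add(SZ, add(Z, Z)), add(add(SSSZ, Z), mul(Z, Z)))))))
  →21  S(S(S(add(S(add(add(SSZ, Z), mul(Z, Z))), mul(add(SZ, add(Z, Z)), add(add(SSSZ, Z), mul(Z, Z)))))))
  →22  S(S(S(S(add(add(add(SSZ, Z), mul(Z, Z)), mul(add(SZ, add(Z, Z)), add(add(SSSZ, Z), mul(Z, Z))))))))
  →23  S(S(S(S(add(add(S(add(SZ, Z)), mul(Z, Z)), mul(add(SZ, add(Z, Z)), add(add(SSSZ, Z), mul(Z, Z))))))))
  →24  S(S(S(S(add(S(add(add(SZ, Z), mul(Z, Z))), mul(add(SZ, add(Z, Z)), add(add(SSSZ, Z), mul(Z, Z))))))))
  →25  S(S(S(S(S(add(add(add(SZ, Z), mul(Z, Z)), mul(add(SZ, add(Z, Z)), add(add(SSSZ, Z), mul(Z, Z)))))))))
  →26  S(S(S(S(S(add(add(S(add(Z, Z)), mul(Z, Z)), mul(add(SZ, add(Z, Z)), add(add(SSSZ, Z), mul(Z, Z)))))))))
  →27  S(S(S(S(S(add(S(add(add(Z, Z), mul(Z, Z))), mul(add(SZ, add(Z, Z)), add(add(SSSZ, Z), mul(Z, Z)))))))))
  →28  S(S(S(S(S(S(add(add(add(Z, Z), mul(Z, Z)), mul(add(SZ, add(Z, Z)), add(add(SSSZ, Z), mul(Z, Z))))))))))
  →29  S(S(S(S(S(S(add(add(Z, mul(Z, Z)), mul(add(SZ, add(Z, Z)), add(add(SSSZ, Z), mul(Z, Z))))))))))
  →30  S(S(S(S(S(S(add(mul(Z, Z), mul(add(SZ, add(Z, Z)), add(add(SSSZ, Z), mul(Z, Z))))))))))
  →31  S(S(S(S(S(S(add(Z, mul(add(SZ, add(Z, Z)), add(add(SSSZ, Z), mul(Z, Z))))))))))
  →32  S(S(S(S(S(S(mul(add(SZ, add(Z, Z)), add(add(SSSZ, Z), mul(Z, Z)))))))))
  →33  S(S(S(S(S(S(mul(S(add(Z, add(Z, Z))), add(add(SSSZ, Z), mul(Z, Z)))))))))
  →34  S(S(S(S(S(S(add(add(add(SSSZ, Z), mul(Z, Z)), mul(add(Z, add(Z, Z)), add(add(SSSZ, Z), mul(Z, Z))))))))))
  →35  S(S(S(S(S(S(add(add(S(add(SSZ, Z)), mul(Z, Z)), mul(add(Z, add(Z, Z)), add(add(SSSZ, Z), mul(Z, Z))))))))))
  →36  S(S(S(S(S(S(add(S(add(add(SSZ, Z), mul(Z, Z))), mul(add(Z, add(Z, Z)), add(add(SSSZ, Z), mul(Z, Z))))))))))
  →37  S(S(S(S(S(S(S(add(add(add(SSZ, Z), mul(Z, Z)), mul(add(Z, add(Z, Z)), add(add(SSSZ, Z), mul(Z, Z)))))))))))
  →38  S(S(S(S(S(S(S(add(add(S(add(SZ, Z)), mul(Z, Z)), mul(add(Z, add(Z, Z)), add(add(SSSZ, Z), mul(Z, Z)))))))))))
  →39  S(S(S(S(S(S(S(add(S(add(add(SZ, Z), mul(Z, Z))), mul(add(Z, add(Z, Z)), add(add(SSSZ, Z), mul(Z, Z)))))))))))
  →40  S(S(S(S(S(S(S(S(add(add(add(SZ, Z), mul(Z, Z)), mul(add(Z, add(Z, Z)), add(add(SSSZ, Z), mul(Z, Z))))))))))))
  →41  S(S(S(S(S(S(S(S(add(add(S(add(Z, Z)), mul(Z, Z)), mul(add(Z, add(Z, Z)), add(add(SSSZ, Z), mul(Z, Z))))))))))))
  →42  S(S(S(S(S(S(S(S(add(S(add(add(Z, Z), mul(Z, Z))), mul(add(Z, add(Z, Z)), add(add(SSSZ, Z), mul(Z, Z))))))))))))
  →43  S(S(S(S(S(S(S(S(S(add(add(add(Z, Z), mul(Z, Z)), mul(add(Z, add(Z, Z)), add(add(SSSZ, Z), mul(Z, Z)))))))))))))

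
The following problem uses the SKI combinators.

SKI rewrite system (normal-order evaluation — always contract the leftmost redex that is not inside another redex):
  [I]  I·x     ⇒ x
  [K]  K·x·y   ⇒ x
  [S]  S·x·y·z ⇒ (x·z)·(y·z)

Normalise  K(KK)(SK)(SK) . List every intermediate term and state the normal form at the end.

Answer: normal form = K  (in 2 steps)

Working:
  start: K(KK)(SK)(SK)
  →1  KK(SK)
  →2  K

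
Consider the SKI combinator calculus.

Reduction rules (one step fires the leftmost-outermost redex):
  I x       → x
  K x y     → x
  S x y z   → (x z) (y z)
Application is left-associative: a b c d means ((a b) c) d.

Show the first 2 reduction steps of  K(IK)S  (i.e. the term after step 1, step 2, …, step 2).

Answer: after 2 steps: K

Reduction:
  start: K(IK)S
  [1] IK
  [2] K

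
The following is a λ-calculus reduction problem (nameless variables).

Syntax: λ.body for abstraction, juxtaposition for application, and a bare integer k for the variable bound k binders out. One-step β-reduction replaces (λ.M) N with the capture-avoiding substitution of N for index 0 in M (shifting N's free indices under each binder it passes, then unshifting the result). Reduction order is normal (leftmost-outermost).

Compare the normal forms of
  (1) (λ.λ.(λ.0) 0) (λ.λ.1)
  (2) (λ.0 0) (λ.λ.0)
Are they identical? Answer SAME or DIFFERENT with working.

Term A:
  start: (λ.λ.(λ.0) 0) (λ.λ.1)
  [1] λ.(λ.0) 0
  [2] λ.0

Term B:
  start: (λ.0 0) (λ.λ.0)
  [1] (λ.λ.0) (λ.λ.0)
  [2] λ.0

Answer: SAME — A ⇓ λ.0, B ⇓ λ.0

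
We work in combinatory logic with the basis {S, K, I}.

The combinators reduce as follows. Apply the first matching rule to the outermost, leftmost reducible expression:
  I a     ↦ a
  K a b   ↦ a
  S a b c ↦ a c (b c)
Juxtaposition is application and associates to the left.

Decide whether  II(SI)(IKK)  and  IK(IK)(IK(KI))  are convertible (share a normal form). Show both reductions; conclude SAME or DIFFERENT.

Term A:
  start: II(SI)(IKK)
  [1] I(SI)(IKK)
  [2] SI(IKK)
  [3] SI(KK)

Term B:
  start: IK(IK)(IK(KI))
  [1] K(IK)(IK(KI))
  [2] IK
  [3] K

Answer: DIFFERENT — A ⇓ SI(KK), B ⇓ K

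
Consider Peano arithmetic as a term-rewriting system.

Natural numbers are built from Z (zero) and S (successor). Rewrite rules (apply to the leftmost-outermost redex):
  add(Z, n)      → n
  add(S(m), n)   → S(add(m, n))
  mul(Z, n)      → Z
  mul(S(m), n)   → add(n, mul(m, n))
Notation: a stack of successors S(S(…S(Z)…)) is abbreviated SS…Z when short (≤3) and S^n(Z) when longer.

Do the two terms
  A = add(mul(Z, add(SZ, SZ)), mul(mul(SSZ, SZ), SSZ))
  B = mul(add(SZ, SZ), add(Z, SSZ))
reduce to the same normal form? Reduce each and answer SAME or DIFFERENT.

Term A:
  start: add(mul(Z, add(SZ, SZ)), mul(mul(SSZ, SZ), SSZ))
  [1] add(Z, mul(mul(SSZ, SZ), SSZ))
  [2] mul(mul(SSZ, SZ), SSZ)
  [3] mul(add(SZ, mul(SZ, SZ)), SSZ)
  [4] mul(S(add(Z, mul(SZ, SZ))), SSZ)
  [5] add(SSZ, mul(add(Z, mul(SZ, SZ)), SSZ))
  [6] S(add(SZ, mul(add(Z, mul(SZ, SZ)), SSZ)))
  [7] S(S(add(Z, mul(add(Z, mul(SZ, SZ)), SSZ))))
  [8] S(S(mul(add(Z, mul(SZ, SZ)), SSZ)))
  [9] S(S(mul(mul(SZ, SZ), SSZ)))
  [10] S(S(mul(add(SZ, mul(Z, SZ)), SSZ)))
  [11] S(S(mul(S(add(Z, mul(Z, SZ))), SSZ)))
  [12] S(S(add(SSZ, mul(add(Z, mul(Z, SZ)), SSZ))))
  [13] S(S(S(add(SZ, mul(add(Z, mul(Z, SZ)), SSZ)))))
  [14] S(S(S(S(add(Z, mul(add(Z, mul(Z, SZ)), SSZ))))))
  [15] S(S(S(S(mul(add(Z, mul(Z, SZ)), SSZ)))))
  [16] S(S(S(S(mul(mul(Z, SZ), SSZ)))))
  [17] S(S(S(S(mul(Z, SSZ)))))
  [18] S^4(Z)

Term B:
  start: mul(add(SZ, SZ), add(Z, SSZ))
  [1] mul(S(add(Z, SZ)), add(Z, SSZ))
  [2] add(add(Z, SSZ), mul(add(Z, SZ), add(Z, SSZ)))
  [3] add(SSZ, mul(add(Z, SZ), add(Z, SSZ)))
  [4] S(add(SZ, mul(add(Z, SZ), add(Z, SSZ))))
  [5] S(S(add(Z, mul(add(Z, SZ), add(Z, SSZ)))))
  [6] S(S(mul(add(Z, SZ), add(Z, SSZ))))
  [7] S(S(mul(SZ, add(Z, SSZ))))
  [8] S(S(add(add(Z, SSZ), mul(Z, add(Z, SSZ)))))
  [9] S(S(add(SSZ, mul(Z, add(Z, SSZ)))))
  [10] S(S(S(add(SZ, mul(Z, add(Z, SSZ))))))
  [11] S(S(S(S(add(Z, mul(Z, add(Z, SSZ)))))))
  [12] S(S(S(S(mul(Z, add(Z, SSZ))))))
  [13] S^4(Z)

Answer: SAME — A ⇓ S^4(Z), B ⇓ S^4(Z)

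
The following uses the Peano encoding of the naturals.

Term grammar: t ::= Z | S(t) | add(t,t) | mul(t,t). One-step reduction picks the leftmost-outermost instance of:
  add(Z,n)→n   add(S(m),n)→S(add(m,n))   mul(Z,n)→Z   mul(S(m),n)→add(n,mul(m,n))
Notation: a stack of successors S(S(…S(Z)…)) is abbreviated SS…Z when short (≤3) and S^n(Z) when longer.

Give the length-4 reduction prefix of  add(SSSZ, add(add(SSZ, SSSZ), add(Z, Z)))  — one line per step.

  start: add(SSSZ, add(add(SSZ, SSSZ), add(Z, Z)))
  [1] S(add(SSZ, add(add(SSZ, SSSZ), add(Z, Z))))
  [2] S(S(add(SZ, add(add(SSZ, SSSZ), add(Z, Z)))))
  [3] S(S(S(add(Z, add(add(SSZ, SSSZ), add(Z, Z))))))
  [4] S(S(S(add(add(SSZ, SSSZ), add(Z, Z)))))

Answer: after 4 steps: S(S(S(add(add(SSZ, SSSZ), add(Z, Z)))))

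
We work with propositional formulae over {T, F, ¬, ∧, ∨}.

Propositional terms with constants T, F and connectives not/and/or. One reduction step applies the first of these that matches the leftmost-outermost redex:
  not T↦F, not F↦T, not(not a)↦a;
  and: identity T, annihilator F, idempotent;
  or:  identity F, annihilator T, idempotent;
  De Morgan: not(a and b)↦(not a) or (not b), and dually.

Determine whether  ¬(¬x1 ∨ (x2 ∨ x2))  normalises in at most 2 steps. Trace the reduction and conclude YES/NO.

Answer: NO — after 2 steps the term is x1 ∧ ¬(x2 ∨ x2), not yet normal

Reduction:
  start: ¬(¬x1 ∨ (x2 ∨ x2))
  →1  ¬¬x1 ∧ ¬(x2 ∨ x2)
  →2  x1 ∧ ¬(x2 ∨ x2)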